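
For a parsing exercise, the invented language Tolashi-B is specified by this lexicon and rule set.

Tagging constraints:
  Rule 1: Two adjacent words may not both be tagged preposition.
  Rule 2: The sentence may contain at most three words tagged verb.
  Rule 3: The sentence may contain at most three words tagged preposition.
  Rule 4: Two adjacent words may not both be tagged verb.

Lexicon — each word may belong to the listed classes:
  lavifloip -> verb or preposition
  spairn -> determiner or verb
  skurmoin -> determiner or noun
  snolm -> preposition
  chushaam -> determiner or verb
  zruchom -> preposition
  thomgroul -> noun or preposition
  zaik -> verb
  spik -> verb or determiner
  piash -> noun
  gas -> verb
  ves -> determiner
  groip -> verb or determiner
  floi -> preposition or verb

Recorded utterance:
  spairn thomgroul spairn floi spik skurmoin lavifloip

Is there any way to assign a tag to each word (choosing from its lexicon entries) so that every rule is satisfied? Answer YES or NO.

Candidates per position — 1:spairn {determiner,verb}; 2:thomgroul {noun,preposition}; 3:spairn {determiner,verb}; 4:floi {preposition,verb}; 5:spik {verb,determiner}; 6:skurmoin {determiner,noun}; 7:lavifloip {verb,preposition}.
One satisfying assignment: determiner noun determiner preposition verb noun preposition.
Verifying each rule — rule 1 ok; rule 2 ok; rule 3 ok; rule 4 ok.

YES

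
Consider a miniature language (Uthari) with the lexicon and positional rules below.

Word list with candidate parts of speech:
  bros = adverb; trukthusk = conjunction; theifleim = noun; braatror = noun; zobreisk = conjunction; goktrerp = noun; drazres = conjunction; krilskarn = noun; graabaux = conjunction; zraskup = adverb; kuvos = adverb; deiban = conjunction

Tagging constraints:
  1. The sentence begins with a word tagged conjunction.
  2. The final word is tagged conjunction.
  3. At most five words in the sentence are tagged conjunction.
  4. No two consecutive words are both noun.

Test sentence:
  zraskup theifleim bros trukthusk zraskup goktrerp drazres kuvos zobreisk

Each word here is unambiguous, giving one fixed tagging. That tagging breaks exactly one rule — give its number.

Fixed tagging: adverb noun adverb conjunction adverb noun conjunction adverb conjunction.
Checking each rule: R1 fail, R2 pass, R3 pass, R4 pass.
Only rule 1 fails.

1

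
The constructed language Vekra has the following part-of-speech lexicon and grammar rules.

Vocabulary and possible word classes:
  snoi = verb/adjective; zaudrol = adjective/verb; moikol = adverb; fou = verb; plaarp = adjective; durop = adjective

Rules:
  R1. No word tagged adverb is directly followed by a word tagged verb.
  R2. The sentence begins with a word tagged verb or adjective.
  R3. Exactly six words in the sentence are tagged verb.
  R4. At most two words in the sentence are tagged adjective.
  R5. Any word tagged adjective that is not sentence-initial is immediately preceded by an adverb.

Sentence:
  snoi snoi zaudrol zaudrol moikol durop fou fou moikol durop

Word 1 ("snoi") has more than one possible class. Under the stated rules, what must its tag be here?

verb

Candidates per position — 1:snoi {verb,adjective}; 2:snoi {verb,adjective}; 3:zaudrol {adjective,verb}; 4:zaudrol {adjective,verb}; 5:moikol {adverb}; 6:durop {adjective}; 7:fou {verb}; 8:fou {verb}; 9:moikol {adverb}; 10:durop {adjective}.
Position 1: adjective is ruled out by rule 3; that leaves verb.
Position 2: adjective is ruled out by rule 3; that leaves verb.
Position 3: adjective is ruled out by rule 3; that leaves verb.
Position 4: adjective is ruled out by rule 3; that leaves verb.
The only consistent sequence is: verb verb verb verb adverb adjective verb verb adverb adjective.
Verifying each rule — rule 1 satisfied; rule 2 satisfied; rule 3 satisfied; rule 4 satisfied; rule 5 satisfied.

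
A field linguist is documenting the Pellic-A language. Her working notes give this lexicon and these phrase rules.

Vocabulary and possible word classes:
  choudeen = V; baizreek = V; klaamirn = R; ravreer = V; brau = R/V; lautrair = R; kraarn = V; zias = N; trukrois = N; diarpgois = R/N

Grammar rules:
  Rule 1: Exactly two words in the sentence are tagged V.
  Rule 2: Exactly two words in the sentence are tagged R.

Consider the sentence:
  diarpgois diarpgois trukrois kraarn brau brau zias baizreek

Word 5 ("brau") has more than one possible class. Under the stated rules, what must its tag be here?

R

Candidates per position — 1:diarpgois {R,N}; 2:diarpgois {R,N}; 3:trukrois {N}; 4:kraarn {V}; 5:brau {R,V}; 6:brau {R,V}; 7:zias {N}; 8:baizreek {V}.
If word 5 were V, no tagging could satisfy rule 1; so word 5 is R.
If word 6 were V, no tagging could satisfy rule 1; so word 6 is R.
If word 1 were R, no tagging could satisfy rule 2; so word 1 is N.
If word 2 were R, no tagging could satisfy rule 2; so word 2 is N.
The only consistent sequence is: N N N V R R N V.
Verifying each rule — rule 1 ✓; rule 2 ✓.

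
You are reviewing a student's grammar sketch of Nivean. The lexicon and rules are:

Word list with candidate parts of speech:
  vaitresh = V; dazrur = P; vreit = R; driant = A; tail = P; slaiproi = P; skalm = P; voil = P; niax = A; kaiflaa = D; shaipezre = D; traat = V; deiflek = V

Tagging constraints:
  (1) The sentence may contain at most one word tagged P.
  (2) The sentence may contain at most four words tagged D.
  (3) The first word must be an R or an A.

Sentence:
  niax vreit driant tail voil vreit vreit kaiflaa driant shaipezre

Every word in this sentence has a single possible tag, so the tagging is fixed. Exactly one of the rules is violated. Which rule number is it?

1

Fixed tagging: A R A P P R R D A D.
Checking each rule: R1 fail, R2 pass, R3 pass.
Only rule 1 fails.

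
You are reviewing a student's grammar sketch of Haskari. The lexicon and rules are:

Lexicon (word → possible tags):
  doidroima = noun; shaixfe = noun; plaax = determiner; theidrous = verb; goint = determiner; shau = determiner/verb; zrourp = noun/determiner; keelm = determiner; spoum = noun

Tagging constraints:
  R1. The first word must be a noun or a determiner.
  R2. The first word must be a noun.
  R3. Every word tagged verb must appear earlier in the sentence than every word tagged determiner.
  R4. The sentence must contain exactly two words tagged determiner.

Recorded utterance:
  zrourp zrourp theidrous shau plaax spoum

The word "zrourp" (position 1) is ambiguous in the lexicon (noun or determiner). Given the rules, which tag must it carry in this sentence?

Candidates per position — 1:zrourp {noun,determiner}; 2:zrourp {noun,determiner}; 3:theidrous {verb}; 4:shau {determiner,verb}; 5:plaax {determiner}; 6:spoum {noun}.
Word 1 cannot be determiner — rule 2 would then fail for every completion. It is noun.
Word 2 cannot be determiner — rule 3 would then fail for every completion. It is noun.
Word 4 cannot be verb — rule 4 would then fail for every completion. It is determiner.
So the tagging must be: noun noun verb determiner determiner noun.
Verifying each rule — rule 1 satisfied; rule 2 satisfied; rule 3 satisfied; rule 4 satisfied.

noun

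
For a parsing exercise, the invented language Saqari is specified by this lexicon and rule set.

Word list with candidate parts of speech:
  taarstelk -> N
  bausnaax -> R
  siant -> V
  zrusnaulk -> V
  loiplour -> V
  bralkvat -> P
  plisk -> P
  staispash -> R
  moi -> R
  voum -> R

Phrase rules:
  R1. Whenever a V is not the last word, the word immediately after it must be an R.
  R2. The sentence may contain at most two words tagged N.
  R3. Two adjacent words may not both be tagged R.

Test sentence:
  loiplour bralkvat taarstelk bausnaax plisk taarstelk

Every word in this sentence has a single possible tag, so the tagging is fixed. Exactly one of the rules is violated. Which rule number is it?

Fixed tagging: V P N R P N.
Rule check: R1 fails, R2 ok, R3 ok.
Only rule 1 fails.

1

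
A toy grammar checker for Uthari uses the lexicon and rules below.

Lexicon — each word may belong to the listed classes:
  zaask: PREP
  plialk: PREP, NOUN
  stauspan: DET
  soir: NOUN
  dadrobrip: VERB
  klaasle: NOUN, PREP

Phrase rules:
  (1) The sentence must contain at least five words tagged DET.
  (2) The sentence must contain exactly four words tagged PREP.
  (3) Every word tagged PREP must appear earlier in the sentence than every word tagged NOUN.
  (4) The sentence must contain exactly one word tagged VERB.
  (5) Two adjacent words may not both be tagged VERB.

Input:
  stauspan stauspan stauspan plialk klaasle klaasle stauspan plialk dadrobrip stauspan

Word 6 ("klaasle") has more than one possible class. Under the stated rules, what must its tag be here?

PREP

Candidates per position — 1:stauspan {DET}; 2:stauspan {DET}; 3:stauspan {DET}; 4:plialk {PREP,NOUN}; 5:klaasle {NOUN,PREP}; 6:klaasle {NOUN,PREP}; 7:stauspan {DET}; 8:plialk {PREP,NOUN}; 9:dadrobrip {VERB}; 10:stauspan {DET}.
At position 4, choosing NOUN makes rule 2 impossible to satisfy; hence PREP.
At position 5, choosing NOUN makes rule 2 impossible to satisfy; hence PREP.
At position 6, choosing NOUN makes rule 2 impossible to satisfy; hence PREP.
At position 8, choosing NOUN makes rule 2 impossible to satisfy; hence PREP.
So the tagging must be: DET DET DET PREP PREP PREP DET PREP VERB DET.
Verifying each rule — rule 1 satisfied; rule 2 satisfied; rule 3 satisfied; rule 4 satisfied; rule 5 satisfied.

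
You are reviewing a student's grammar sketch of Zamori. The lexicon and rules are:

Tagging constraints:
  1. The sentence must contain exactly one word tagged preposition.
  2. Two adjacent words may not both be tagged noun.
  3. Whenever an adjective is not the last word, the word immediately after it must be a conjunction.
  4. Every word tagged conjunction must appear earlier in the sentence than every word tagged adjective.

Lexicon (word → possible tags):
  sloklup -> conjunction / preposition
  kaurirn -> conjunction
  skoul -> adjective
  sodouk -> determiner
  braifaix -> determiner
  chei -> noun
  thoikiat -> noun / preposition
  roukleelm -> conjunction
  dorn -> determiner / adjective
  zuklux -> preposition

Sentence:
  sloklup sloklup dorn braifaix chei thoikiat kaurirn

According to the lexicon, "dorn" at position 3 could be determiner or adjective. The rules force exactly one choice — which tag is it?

determiner

Candidates per position — 1:sloklup {conjunction,preposition}; 2:sloklup {conjunction,preposition}; 3:dorn {determiner,adjective}; 4:braifaix {determiner}; 5:chei {noun}; 6:thoikiat {noun,preposition}; 7:kaurirn {conjunction}.
Position 3: tagging it adjective would leave rule 3 unsatisfiable, so it must be determiner.
Position 6: tagging it noun would leave rule 2 unsatisfiable, so it must be preposition.
Position 1: tagging it preposition would leave rule 1 unsatisfiable, so it must be conjunction.
Position 2: tagging it preposition would leave rule 1 unsatisfiable, so it must be conjunction.
The only consistent sequence is: conjunction conjunction determiner determiner noun preposition conjunction.
Verifying each rule — rule 1 ok; rule 2 ok; rule 3 ok; rule 4 ok.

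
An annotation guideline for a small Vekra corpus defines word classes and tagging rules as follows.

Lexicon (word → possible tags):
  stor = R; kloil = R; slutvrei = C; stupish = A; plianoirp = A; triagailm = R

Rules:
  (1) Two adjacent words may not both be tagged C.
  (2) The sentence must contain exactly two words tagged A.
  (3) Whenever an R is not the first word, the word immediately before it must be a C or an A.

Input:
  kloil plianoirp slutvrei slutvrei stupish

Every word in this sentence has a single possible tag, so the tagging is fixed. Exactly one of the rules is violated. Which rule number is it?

1

Fixed tagging: R A C C A.
Rule check: R1 fail, R2 pass, R3 pass.
Only rule 1 fails.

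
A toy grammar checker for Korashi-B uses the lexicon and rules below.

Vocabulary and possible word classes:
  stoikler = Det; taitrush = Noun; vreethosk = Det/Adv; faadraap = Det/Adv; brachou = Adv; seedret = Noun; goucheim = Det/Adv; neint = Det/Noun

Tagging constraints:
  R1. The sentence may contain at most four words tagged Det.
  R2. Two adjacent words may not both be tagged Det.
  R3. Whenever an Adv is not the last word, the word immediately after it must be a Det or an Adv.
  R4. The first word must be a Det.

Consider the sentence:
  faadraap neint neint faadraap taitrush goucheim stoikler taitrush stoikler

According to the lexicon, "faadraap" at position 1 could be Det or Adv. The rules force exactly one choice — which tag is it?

Det

Candidates per position — 1:faadraap {Det,Adv}; 2:neint {Det,Noun}; 3:neint {Det,Noun}; 4:faadraap {Det,Adv}; 5:taitrush {Noun}; 6:goucheim {Det,Adv}; 7:stoikler {Det}; 8:taitrush {Noun}; 9:stoikler {Det}.
Position 1: tagging it Adv would leave rule 4 unsatisfiable, so it must be Det.
Position 2: tagging it Det would leave rule 2 unsatisfiable, so it must be Noun.
Position 4: tagging it Adv would leave rule 3 unsatisfiable, so it must be Det.
Position 6: tagging it Det would leave rule 1 unsatisfiable, so it must be Adv.
Position 3: tagging it Det would leave rule 1 unsatisfiable, so it must be Noun.
The only consistent sequence is: Det Noun Noun Det Noun Adv Det Noun Det.
Verifying each rule — rule 1 ok; rule 2 ok; rule 3 ok; rule 4 ok.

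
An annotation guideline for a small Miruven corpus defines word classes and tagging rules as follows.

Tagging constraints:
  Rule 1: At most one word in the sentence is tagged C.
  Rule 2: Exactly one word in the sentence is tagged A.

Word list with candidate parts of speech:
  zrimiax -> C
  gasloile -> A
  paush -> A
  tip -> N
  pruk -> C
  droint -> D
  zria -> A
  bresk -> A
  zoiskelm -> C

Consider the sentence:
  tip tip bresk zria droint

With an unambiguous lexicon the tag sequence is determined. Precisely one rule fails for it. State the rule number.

Fixed tagging: N N A A D.
Applying the rules: R1 ok, R2 fails.
Only rule 2 fails.

2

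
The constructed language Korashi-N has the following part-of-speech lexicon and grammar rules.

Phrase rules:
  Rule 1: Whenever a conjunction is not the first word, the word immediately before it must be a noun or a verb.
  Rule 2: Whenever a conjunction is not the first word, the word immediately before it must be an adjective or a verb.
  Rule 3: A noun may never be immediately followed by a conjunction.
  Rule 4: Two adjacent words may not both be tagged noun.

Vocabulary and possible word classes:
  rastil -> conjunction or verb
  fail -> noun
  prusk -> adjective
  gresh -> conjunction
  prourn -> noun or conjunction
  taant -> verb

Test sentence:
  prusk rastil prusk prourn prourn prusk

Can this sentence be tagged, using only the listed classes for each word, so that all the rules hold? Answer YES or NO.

Candidates per position — 1:prusk {adjective}; 2:rastil {conjunction,verb}; 3:prusk {adjective}; 4:prourn {noun,conjunction}; 5:prourn {noun,conjunction}; 6:prusk {adjective}.
Every candidate sequence violates at least one rule; no consistent tagging exists.

NO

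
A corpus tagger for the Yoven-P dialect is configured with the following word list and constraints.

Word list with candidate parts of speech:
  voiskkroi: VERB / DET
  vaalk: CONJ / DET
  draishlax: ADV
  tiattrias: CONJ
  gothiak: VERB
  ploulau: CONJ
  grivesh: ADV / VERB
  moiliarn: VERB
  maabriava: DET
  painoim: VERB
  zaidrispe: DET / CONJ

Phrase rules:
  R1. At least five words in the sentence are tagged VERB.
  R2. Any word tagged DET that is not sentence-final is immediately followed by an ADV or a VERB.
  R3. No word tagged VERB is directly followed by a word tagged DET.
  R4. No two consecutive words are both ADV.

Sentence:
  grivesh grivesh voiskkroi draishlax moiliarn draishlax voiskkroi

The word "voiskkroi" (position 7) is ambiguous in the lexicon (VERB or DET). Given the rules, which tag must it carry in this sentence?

Candidates per position — 1:grivesh {ADV,VERB}; 2:grivesh {ADV,VERB}; 3:voiskkroi {VERB,DET}; 4:draishlax {ADV}; 5:moiliarn {VERB}; 6:draishlax {ADV}; 7:voiskkroi {VERB,DET}.
Word 1 cannot be ADV — rule 1 would then fail for every completion. It is VERB.
Word 2 cannot be ADV — rule 1 would then fail for every completion. It is VERB.
Word 3 cannot be DET — rule 1 would then fail for every completion. It is VERB.
Word 7 cannot be DET — rule 1 would then fail for every completion. It is VERB.
The only consistent sequence is: VERB VERB VERB ADV VERB ADV VERB.
Checking: rule 1 satisfied; rule 2 satisfied; rule 3 satisfied; rule 4 satisfied.

VERB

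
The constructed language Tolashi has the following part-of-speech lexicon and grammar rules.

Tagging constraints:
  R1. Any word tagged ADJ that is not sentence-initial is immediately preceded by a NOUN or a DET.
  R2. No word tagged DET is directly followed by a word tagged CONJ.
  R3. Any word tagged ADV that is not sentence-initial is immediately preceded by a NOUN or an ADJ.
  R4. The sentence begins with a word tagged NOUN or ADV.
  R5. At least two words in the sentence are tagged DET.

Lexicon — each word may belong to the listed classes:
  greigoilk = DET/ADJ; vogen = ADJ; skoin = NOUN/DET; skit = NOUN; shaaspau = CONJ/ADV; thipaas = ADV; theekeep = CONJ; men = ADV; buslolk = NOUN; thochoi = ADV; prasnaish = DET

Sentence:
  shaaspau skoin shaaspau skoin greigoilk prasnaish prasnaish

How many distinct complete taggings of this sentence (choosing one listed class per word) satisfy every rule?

8

Candidates per position — 1:shaaspau {CONJ,ADV}; 2:skoin {NOUN,DET}; 3:shaaspau {CONJ,ADV}; 4:skoin {NOUN,DET}; 5:greigoilk {DET,ADJ}; 6:prasnaish {DET}; 7:prasnaish {DET}.
There are 32 candidate sequences in total.
Checking each against the rules leaves 8 sequences.
Count = 8.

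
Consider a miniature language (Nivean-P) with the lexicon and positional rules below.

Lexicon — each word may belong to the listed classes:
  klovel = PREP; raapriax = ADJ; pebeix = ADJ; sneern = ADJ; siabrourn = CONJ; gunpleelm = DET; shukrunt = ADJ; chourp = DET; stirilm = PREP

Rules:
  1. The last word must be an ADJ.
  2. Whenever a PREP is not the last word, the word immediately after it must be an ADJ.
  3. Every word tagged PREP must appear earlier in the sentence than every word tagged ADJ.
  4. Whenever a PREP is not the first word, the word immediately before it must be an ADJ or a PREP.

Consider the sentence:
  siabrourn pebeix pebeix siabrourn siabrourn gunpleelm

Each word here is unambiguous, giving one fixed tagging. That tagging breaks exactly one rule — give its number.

Fixed tagging: CONJ ADJ ADJ CONJ CONJ DET.
Rule check: R1 fails, R2 ok, R3 ok, R4 ok.
Only rule 1 fails.

1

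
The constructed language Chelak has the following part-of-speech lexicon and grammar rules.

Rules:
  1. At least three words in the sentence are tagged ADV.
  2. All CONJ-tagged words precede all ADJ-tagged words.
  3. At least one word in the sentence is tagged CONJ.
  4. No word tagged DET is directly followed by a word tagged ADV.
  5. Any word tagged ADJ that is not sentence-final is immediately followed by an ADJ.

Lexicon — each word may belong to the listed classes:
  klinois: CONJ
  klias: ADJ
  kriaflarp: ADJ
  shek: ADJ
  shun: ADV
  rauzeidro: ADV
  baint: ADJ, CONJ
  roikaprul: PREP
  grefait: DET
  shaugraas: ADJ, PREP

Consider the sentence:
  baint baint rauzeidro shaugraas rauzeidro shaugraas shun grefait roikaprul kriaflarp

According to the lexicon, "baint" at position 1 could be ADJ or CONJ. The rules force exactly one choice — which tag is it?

CONJ

Candidates per position — 1:baint {ADJ,CONJ}; 2:baint {ADJ,CONJ}; 3:rauzeidro {ADV}; 4:shaugraas {ADJ,PREP}; 5:rauzeidro {ADV}; 6:shaugraas {ADJ,PREP}; 7:shun {ADV}; 8:grefait {DET}; 9:roikaprul {PREP}; 10:kriaflarp {ADJ}.
At position 1, choosing ADJ makes rule 5 impossible to satisfy; hence CONJ.
At position 2, choosing ADJ makes rule 5 impossible to satisfy; hence CONJ.
At position 4, choosing ADJ makes rule 5 impossible to satisfy; hence PREP.
At position 6, choosing ADJ makes rule 5 impossible to satisfy; hence PREP.
So the tagging must be: CONJ CONJ ADV PREP ADV PREP ADV DET PREP ADJ.
Check: rule 1 satisfied; rule 2 satisfied; rule 3 satisfied; rule 4 satisfied; rule 5 satisfied.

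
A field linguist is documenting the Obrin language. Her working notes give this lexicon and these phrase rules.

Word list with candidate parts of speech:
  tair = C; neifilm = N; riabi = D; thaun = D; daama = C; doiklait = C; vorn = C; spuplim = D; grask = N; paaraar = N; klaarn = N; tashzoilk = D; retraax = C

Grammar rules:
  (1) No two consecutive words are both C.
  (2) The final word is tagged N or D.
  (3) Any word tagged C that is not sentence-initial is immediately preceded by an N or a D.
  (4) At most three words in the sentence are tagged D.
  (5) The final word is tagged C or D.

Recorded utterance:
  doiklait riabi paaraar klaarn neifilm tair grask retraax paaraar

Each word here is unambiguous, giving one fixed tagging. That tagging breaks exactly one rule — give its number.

5

Fixed tagging: C D N N N C N C N.
Applying the rules: R1 ok, R2 ok, R3 ok, R4 ok, R5 fails.
Only rule 5 fails.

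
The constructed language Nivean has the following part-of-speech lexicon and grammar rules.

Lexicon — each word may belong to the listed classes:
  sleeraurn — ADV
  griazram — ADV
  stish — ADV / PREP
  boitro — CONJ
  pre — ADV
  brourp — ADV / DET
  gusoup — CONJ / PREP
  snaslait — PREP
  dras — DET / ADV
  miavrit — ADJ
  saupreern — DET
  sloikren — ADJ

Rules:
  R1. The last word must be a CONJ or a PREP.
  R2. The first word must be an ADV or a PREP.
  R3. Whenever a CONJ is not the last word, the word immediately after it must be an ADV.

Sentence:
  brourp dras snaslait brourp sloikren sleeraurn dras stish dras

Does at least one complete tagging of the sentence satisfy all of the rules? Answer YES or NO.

NO

Candidates per position — 1:brourp {ADV,DET}; 2:dras {DET,ADV}; 3:snaslait {PREP}; 4:brourp {ADV,DET}; 5:sloikren {ADJ}; 6:sleeraurn {ADV}; 7:dras {DET,ADV}; 8:stish {ADV,PREP}; 9:dras {DET,ADV}.
Rule 1 cannot be satisfied by any choice of tags from the lexicon.
So there is no consistent tagging.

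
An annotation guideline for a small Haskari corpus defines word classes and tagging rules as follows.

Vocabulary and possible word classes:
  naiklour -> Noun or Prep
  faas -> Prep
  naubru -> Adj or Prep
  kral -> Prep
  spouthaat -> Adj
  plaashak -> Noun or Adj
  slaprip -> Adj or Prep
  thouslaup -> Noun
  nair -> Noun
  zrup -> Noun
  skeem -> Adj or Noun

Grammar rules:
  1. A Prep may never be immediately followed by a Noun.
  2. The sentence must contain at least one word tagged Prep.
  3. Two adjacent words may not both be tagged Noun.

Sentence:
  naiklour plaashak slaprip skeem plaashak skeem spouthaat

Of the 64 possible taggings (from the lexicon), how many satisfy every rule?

11

Candidates per position — 1:naiklour {Noun,Prep}; 2:plaashak {Noun,Adj}; 3:slaprip {Adj,Prep}; 4:skeem {Adj,Noun}; 5:plaashak {Noun,Adj}; 6:skeem {Adj,Noun}; 7:spouthaat {Adj}.
There are 64 candidate sequences in total.
Checking each against the rules leaves 11 sequences.
Count = 11.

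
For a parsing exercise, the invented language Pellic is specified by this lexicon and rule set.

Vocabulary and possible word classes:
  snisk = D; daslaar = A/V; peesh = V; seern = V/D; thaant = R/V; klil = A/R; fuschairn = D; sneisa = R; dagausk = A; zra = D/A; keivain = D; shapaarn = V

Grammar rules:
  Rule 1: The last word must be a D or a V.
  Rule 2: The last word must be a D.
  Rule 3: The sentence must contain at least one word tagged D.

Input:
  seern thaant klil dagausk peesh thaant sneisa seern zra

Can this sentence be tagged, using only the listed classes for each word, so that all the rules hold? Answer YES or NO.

Candidates per position — 1:seern {V,D}; 2:thaant {R,V}; 3:klil {A,R}; 4:dagausk {A}; 5:peesh {V}; 6:thaant {R,V}; 7:sneisa {R}; 8:seern {V,D}; 9:zra {D,A}.
One satisfying assignment: V V R A V R R V D.
Checking: rule 1 ✓; rule 2 ✓; rule 3 ✓.

YES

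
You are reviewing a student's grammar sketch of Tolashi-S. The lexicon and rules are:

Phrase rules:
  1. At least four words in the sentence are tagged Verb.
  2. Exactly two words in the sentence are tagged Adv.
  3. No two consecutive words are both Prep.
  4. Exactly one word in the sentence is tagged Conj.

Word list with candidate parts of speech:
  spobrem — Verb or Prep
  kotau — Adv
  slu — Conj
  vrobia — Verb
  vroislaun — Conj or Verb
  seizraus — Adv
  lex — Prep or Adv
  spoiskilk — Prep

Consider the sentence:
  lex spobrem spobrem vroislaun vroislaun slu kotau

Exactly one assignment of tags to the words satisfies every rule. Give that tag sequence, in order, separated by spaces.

Candidates per position — 1:lex {Prep,Adv}; 2:spobrem {Verb,Prep}; 3:spobrem {Verb,Prep}; 4:vroislaun {Conj,Verb}; 5:vroislaun {Conj,Verb}; 6:slu {Conj}; 7:kotau {Adv}.
Word 1 cannot be Prep — rule 2 would then fail for every completion. It is Adv.
Word 2 cannot be Prep — rule 1 would then fail for every completion. It is Verb.
Word 3 cannot be Prep — rule 1 would then fail for every completion. It is Verb.
Word 4 cannot be Conj — rule 1 would then fail for every completion. It is Verb.
Word 5 cannot be Conj — rule 1 would then fail for every completion. It is Verb.
The only consistent sequence is: Adv Verb Verb Verb Verb Conj Adv.
Check: rule 1 ✓; rule 2 ✓; rule 3 ✓; rule 4 ✓.

Adv Verb Verb Verb Verb Conj Adv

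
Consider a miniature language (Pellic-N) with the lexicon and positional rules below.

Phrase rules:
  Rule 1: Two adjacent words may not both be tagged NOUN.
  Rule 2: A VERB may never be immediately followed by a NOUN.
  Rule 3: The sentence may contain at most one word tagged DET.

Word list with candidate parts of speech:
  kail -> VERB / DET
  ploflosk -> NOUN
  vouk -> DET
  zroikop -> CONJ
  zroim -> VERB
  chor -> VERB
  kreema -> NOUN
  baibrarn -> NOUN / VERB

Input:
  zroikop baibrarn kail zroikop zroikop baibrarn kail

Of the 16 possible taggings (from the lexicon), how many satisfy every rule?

12

Candidates per position — 1:zroikop {CONJ}; 2:baibrarn {NOUN,VERB}; 3:kail {VERB,DET}; 4:zroikop {CONJ}; 5:zroikop {CONJ}; 6:baibrarn {NOUN,VERB}; 7:kail {VERB,DET}.
There are 16 candidate sequences in total.
Checking each against the rules leaves 12 sequences.
Count = 12.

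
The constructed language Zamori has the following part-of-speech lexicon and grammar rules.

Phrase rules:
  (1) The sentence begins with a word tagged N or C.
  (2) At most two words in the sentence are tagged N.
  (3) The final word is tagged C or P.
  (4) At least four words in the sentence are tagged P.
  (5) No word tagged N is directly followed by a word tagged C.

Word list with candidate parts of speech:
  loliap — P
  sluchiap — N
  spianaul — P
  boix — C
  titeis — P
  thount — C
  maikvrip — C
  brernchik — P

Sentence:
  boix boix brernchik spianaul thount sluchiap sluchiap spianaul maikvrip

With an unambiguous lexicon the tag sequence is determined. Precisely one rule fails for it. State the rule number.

Fixed tagging: C C P P C N N P C.
Rule check: R1 holds, R2 holds, R3 holds, R4 violated, R5 holds.
Only rule 4 fails.

4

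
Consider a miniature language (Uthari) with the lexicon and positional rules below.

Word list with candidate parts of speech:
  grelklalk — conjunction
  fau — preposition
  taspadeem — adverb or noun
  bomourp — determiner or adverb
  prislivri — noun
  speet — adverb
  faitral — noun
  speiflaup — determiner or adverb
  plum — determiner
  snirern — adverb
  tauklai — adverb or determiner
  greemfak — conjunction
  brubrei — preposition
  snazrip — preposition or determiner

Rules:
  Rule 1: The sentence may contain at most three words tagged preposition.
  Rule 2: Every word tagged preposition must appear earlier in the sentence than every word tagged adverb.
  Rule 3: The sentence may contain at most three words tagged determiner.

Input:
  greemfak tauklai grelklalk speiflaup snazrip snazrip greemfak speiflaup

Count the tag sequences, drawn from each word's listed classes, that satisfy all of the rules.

8

Candidates per position — 1:greemfak {conjunction}; 2:tauklai {adverb,determiner}; 3:grelklalk {conjunction}; 4:speiflaup {determiner,adverb}; 5:snazrip {preposition,determiner}; 6:snazrip {preposition,determiner}; 7:greemfak {conjunction}; 8:speiflaup {determiner,adverb}.
There are 32 candidate sequences in total.
Checking each against the rules leaves 8 sequences.
Count = 8.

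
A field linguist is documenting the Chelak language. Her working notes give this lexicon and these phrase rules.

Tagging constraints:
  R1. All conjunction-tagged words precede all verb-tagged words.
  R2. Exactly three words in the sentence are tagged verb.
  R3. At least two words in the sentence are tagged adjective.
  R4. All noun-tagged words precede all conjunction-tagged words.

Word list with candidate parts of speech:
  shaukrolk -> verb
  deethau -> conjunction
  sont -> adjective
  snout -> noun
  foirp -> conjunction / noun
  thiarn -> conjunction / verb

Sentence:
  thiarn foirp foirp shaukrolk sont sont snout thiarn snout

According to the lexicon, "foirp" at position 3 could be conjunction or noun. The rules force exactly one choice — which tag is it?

Candidates per position — 1:thiarn {conjunction,verb}; 2:foirp {conjunction,noun}; 3:foirp {conjunction,noun}; 4:shaukrolk {verb}; 5:sont {adjective}; 6:sont {adjective}; 7:snout {noun}; 8:thiarn {conjunction,verb}; 9:snout {noun}.
If word 1 were conjunction, no tagging could satisfy rule 2; so word 1 is verb.
If word 2 were conjunction, no tagging could satisfy rule 1; so word 2 is noun.
If word 3 were conjunction, no tagging could satisfy rule 1; so word 3 is noun.
If word 8 were conjunction, no tagging could satisfy rule 1; so word 8 is verb.
The unique satisfying tagging is: verb noun noun verb adjective adjective noun verb noun.
Check: rule 1 holds; rule 2 holds; rule 3 holds; rule 4 holds.

noun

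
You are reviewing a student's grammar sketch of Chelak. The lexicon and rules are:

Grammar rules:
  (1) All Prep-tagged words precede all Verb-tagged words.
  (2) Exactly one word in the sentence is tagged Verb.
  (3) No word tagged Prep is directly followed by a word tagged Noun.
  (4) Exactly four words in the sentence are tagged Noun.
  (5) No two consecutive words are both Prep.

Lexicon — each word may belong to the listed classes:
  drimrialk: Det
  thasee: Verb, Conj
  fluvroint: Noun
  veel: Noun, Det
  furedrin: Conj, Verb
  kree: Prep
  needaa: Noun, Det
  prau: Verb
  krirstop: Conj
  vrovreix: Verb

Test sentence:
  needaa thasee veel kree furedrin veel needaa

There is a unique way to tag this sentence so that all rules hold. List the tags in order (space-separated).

Noun Conj Noun Prep Verb Noun Noun

Candidates per position — 1:needaa {Noun,Det}; 2:thasee {Verb,Conj}; 3:veel {Noun,Det}; 4:kree {Prep}; 5:furedrin {Conj,Verb}; 6:veel {Noun,Det}; 7:needaa {Noun,Det}.
Word 1 cannot be Det — rule 4 would then fail for every completion. It is Noun.
Word 2 cannot be Verb — rule 1 would then fail for every completion. It is Conj.
Word 3 cannot be Det — rule 4 would then fail for every completion. It is Noun.
Word 5 cannot be Conj — rule 2 would then fail for every completion. It is Verb.
Word 6 cannot be Det — rule 4 would then fail for every completion. It is Noun.
Word 7 cannot be Det — rule 4 would then fail for every completion. It is Noun.
So the tagging must be: Noun Conj Noun Prep Verb Noun Noun.
Checking: rule 1 ok; rule 2 ok; rule 3 ok; rule 4 ok; rule 5 ok.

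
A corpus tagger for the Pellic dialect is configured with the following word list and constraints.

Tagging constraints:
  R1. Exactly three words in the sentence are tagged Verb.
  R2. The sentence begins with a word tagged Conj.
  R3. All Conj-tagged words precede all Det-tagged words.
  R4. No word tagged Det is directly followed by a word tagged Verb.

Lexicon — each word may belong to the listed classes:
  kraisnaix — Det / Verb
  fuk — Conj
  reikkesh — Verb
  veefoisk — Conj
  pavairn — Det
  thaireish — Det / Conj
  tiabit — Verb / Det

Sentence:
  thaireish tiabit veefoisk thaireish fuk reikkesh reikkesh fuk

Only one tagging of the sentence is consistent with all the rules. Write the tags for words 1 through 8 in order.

Candidates per position — 1:thaireish {Det,Conj}; 2:tiabit {Verb,Det}; 3:veefoisk {Conj}; 4:thaireish {Det,Conj}; 5:fuk {Conj}; 6:reikkesh {Verb}; 7:reikkesh {Verb}; 8:fuk {Conj}.
Word 1 cannot be Det — rule 2 would then fail for every completion. It is Conj.
Word 2 cannot be Det — rule 1 would then fail for every completion. It is Verb.
Word 4 cannot be Det — rule 3 would then fail for every completion. It is Conj.
So the tagging must be: Conj Verb Conj Conj Conj Verb Verb Conj.
Checking: rule 1 ✓; rule 2 ✓; rule 3 ✓; rule 4 ✓.

Conj Verb Conj Conj Conj Verb Verb Conj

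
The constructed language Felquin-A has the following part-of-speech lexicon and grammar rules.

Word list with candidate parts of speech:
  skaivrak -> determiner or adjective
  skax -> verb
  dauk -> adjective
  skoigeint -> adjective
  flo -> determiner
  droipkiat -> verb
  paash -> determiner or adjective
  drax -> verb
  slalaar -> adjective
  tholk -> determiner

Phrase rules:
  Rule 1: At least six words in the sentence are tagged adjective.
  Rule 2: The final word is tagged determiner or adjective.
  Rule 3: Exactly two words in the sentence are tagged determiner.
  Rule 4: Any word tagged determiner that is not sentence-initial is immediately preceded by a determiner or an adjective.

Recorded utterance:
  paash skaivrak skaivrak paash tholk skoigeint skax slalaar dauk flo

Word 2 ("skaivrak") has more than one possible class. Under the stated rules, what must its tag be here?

Candidates per position — 1:paash {determiner,adjective}; 2:skaivrak {determiner,adjective}; 3:skaivrak {determiner,adjective}; 4:paash {determiner,adjective}; 5:tholk {determiner}; 6:skoigeint {adjective}; 7:skax {verb}; 8:slalaar {adjective}; 9:dauk {adjective}; 10:flo {determiner}.
If word 1 were determiner, no tagging could satisfy rule 3; so word 1 is adjective.
If word 2 were determiner, no tagging could satisfy rule 3; so word 2 is adjective.
If word 3 were determiner, no tagging could satisfy rule 3; so word 3 is adjective.
If word 4 were determiner, no tagging could satisfy rule 3; so word 4 is adjective.
So the tagging must be: adjective adjective adjective adjective determiner adjective verb adjective adjective determiner.
Checking: rule 1 satisfied; rule 2 satisfied; rule 3 satisfied; rule 4 satisfied.

adjective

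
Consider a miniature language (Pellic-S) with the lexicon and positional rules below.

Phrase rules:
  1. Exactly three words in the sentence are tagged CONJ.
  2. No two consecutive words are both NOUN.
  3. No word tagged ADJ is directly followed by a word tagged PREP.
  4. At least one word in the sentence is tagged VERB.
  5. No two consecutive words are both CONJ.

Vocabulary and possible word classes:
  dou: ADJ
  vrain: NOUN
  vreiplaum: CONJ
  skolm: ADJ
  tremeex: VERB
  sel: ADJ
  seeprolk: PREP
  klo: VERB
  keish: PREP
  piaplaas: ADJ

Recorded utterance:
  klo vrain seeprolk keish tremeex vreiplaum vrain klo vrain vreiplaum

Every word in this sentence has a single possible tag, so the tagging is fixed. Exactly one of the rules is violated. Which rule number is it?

1

Fixed tagging: VERB NOUN PREP PREP VERB CONJ NOUN VERB NOUN CONJ.
Applying the rules: R1 ✗, R2 ✓, R3 ✓, R4 ✓, R5 ✓.
Only rule 1 fails.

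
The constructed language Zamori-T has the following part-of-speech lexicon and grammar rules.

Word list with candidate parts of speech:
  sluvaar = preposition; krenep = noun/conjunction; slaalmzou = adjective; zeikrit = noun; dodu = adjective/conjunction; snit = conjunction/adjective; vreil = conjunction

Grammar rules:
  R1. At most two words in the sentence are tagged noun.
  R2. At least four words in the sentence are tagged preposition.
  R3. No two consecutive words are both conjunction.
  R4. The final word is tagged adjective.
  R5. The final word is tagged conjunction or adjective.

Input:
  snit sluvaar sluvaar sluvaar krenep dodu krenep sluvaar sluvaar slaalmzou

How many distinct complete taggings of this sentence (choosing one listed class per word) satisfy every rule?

Candidates per position — 1:snit {conjunction,adjective}; 2:sluvaar {preposition}; 3:sluvaar {preposition}; 4:sluvaar {preposition}; 5:krenep {noun,conjunction}; 6:dodu {adjective,conjunction}; 7:krenep {noun,conjunction}; 8:sluvaar {preposition}; 9:sluvaar {preposition}; 10:slaalmzou {adjective}.
There are 16 candidate sequences in total.
Checking each against the rules leaves 10 sequences.
Count = 10.

10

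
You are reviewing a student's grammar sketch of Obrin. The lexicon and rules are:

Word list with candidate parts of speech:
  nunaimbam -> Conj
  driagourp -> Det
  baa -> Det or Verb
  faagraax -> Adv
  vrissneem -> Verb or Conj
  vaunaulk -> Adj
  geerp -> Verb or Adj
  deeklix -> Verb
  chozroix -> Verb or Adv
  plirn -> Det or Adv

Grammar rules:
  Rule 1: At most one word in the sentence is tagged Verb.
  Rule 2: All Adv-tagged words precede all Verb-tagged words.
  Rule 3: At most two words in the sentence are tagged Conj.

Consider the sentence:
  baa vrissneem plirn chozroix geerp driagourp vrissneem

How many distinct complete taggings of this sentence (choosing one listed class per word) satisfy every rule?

8

Candidates per position — 1:baa {Det,Verb}; 2:vrissneem {Verb,Conj}; 3:plirn {Det,Adv}; 4:chozroix {Verb,Adv}; 5:geerp {Verb,Adj}; 6:driagourp {Det}; 7:vrissneem {Verb,Conj}.
There are 64 candidate sequences in total.
Checking each against the rules leaves 8 sequences.
Count = 8.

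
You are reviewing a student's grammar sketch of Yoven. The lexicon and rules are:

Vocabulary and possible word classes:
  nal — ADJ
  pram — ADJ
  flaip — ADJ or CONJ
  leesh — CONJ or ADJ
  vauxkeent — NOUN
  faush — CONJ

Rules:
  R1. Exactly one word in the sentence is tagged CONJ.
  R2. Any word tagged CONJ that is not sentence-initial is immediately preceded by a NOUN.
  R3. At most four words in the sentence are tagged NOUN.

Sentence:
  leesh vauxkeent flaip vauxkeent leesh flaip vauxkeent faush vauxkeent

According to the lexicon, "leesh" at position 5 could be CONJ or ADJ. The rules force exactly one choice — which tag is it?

ADJ

Candidates per position — 1:leesh {CONJ,ADJ}; 2:vauxkeent {NOUN}; 3:flaip {ADJ,CONJ}; 4:vauxkeent {NOUN}; 5:leesh {CONJ,ADJ}; 6:flaip {ADJ,CONJ}; 7:vauxkeent {NOUN}; 8:faush {CONJ}; 9:vauxkeent {NOUN}.
Position 1: CONJ is ruled out by rule 1; that leaves ADJ.
Position 3: CONJ is ruled out by rule 1; that leaves ADJ.
Position 5: CONJ is ruled out by rule 1; that leaves ADJ.
Position 6: CONJ is ruled out by rule 1; that leaves ADJ.
That leaves exactly one tagging: ADJ NOUN ADJ NOUN ADJ ADJ NOUN CONJ NOUN.
Rule-by-rule: rule 1 ok; rule 2 ok; rule 3 ok.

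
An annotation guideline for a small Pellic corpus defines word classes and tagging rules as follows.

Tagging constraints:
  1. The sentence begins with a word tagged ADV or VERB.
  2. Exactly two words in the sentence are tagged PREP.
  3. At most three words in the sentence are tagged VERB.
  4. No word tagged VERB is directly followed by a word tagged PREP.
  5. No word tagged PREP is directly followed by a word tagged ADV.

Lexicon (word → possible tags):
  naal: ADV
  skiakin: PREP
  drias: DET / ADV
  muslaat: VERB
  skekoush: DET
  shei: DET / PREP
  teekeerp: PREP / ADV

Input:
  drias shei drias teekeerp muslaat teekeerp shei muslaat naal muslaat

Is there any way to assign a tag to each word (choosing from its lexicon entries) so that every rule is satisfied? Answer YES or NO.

YES

Candidates per position — 1:drias {DET,ADV}; 2:shei {DET,PREP}; 3:drias {DET,ADV}; 4:teekeerp {PREP,ADV}; 5:muslaat {VERB}; 6:teekeerp {PREP,ADV}; 7:shei {DET,PREP}; 8:muslaat {VERB}; 9:naal {ADV}; 10:muslaat {VERB}.
One satisfying assignment: ADV PREP DET ADV VERB ADV PREP VERB ADV VERB.
Check: rule 1 satisfied; rule 2 satisfied; rule 3 satisfied; rule 4 satisfied; rule 5 satisfied.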